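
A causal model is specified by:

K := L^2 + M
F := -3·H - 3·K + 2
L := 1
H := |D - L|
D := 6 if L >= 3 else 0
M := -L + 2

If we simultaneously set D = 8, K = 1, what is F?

-22

Setting D = 8, K = 1 by intervention discards those variables' equations.
H = |D - L|  [with D=8, L=1]  = 7
F = -3·H - 3·K + 2  [with H=7, K=1]  = -22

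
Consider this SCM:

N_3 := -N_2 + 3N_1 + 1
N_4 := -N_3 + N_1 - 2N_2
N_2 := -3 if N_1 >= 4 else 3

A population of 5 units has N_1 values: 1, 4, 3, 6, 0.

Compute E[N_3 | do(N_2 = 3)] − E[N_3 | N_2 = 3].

4.4

The intervention sets N_2=3 in all 5 units regardless of N_1. Recomputing N_3 per unit gives 1, 10, 7, 16, -2; average 6.4.
Conditioning on N_2=3 selects the 3 unit(s) with N_1 ∈ {1, 3, 0}. Their N_3 values: 1, 7, -2. Mean = 2.
Difference = 6.4 − 2 = 4.4.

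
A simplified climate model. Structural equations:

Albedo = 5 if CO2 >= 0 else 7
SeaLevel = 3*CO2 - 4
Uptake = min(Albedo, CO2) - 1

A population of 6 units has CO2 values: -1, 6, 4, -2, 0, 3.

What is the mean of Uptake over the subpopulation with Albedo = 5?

2

Conditioning on Albedo=5 selects the 4 unit(s) with CO2 ∈ {6, 4, 0, 3}. Their Uptake values: 4, 3, -1, 2. Mean = 2.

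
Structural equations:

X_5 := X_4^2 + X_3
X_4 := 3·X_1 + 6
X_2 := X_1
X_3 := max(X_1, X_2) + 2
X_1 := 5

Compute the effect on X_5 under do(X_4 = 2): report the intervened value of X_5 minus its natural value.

-437

Intervening sets X_4 = 2 and removes its equation (X_4 := 3·X_1 + 6).
X_2 = X_1  [with X_1=5]  = 5
X_3 = max(X_1, X_2) + 2  [with X_1=5, X_2=5]  = 7
X_5 = X_4^2 + X_3  [with X_4=2, X_3=7]  = 11
Without intervention: X_2 = X_1  [with X_1=5]  = 5; X_3 = max(X_1, X_2) + 2  [with X_1=5, X_2=5]  = 7; X_4 = 3·X_1 + 6  [with X_1=5]  = 21; X_5 = X_4^2 + X_3  [with X_4=21, X_3=7]  = 448.
Change = 11 − 448 = -437.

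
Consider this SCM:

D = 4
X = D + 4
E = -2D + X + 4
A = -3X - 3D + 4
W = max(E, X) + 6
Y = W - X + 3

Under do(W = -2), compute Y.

-7

The intervention breaks the incoming arrows to W: W = max(E, X) + 6 no longer applies, and W = -2.
X = D + 4  [with D=4]  = 8
Y = W - X + 3  [with W=-2, X=8]  = -7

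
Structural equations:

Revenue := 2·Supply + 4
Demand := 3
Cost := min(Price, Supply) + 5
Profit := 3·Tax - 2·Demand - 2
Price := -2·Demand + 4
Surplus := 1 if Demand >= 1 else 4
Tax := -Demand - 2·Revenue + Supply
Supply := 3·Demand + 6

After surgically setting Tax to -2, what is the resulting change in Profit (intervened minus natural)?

162

Intervening sets Tax = -2 and removes its equation (Tax := -Demand - 2·Revenue + Supply).
Profit = 3·Tax - 2·Demand - 2  [with Tax=-2, Demand=3]  = -14
Without intervention: Supply = 3·Demand + 6  [with Demand=3]  = 15; Revenue = 2·Supply + 4  [with Supply=15]  = 34; Tax = -Demand - 2·Revenue + Supply  [with Demand=3, Revenue=34, Supply=15]  = -56; Profit = 3·Tax - 2·Demand - 2  [with Tax=-56, Demand=3]  = -176.
Change = -14 − (-176) = 162.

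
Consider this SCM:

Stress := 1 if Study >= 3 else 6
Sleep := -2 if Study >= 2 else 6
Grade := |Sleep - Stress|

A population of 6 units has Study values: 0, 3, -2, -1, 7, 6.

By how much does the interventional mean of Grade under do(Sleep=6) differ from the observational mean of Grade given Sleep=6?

2.5

The intervention sets Sleep=6 in all 6 units regardless of Study. Recomputing Grade per unit gives 0, 5, 0, 0, 5, 5; average 2.5.
Conditioning on Sleep=6 selects the 3 unit(s) with Study ∈ {0, -2, -1}. Their Grade values: 0, 0, 0. Mean = 0.
Difference = 2.5 − 0 = 2.5.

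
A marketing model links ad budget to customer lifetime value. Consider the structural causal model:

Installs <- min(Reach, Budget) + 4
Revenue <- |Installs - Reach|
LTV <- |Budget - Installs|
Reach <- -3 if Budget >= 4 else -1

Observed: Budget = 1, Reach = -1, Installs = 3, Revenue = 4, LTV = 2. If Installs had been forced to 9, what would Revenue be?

The intervention breaks the incoming arrows to Installs: Installs <- min(Reach, Budget) + 4 no longer applies, and Installs = 9.
Reach = -3 if Budget >= 4 else -1  [with Budget=1]  = -1
Revenue = |Installs - Reach|  [with Installs=9, Reach=-1]  = 10

10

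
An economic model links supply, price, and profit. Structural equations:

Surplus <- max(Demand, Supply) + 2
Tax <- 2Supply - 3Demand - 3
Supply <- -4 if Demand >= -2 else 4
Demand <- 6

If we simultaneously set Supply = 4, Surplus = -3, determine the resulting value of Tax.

The joint intervention fixes Supply = 4, Surplus = -3, removing each variable's own equation.
Tax = 2Supply - 3Demand - 3  [with Supply=4, Demand=6]  = -13

-13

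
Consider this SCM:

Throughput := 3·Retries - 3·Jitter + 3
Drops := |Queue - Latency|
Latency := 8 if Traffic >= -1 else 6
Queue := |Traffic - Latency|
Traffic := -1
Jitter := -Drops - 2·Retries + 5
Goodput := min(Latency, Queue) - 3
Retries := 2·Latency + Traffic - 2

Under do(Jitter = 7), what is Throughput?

21

Intervening sets Jitter = 7 and removes its equation (Jitter := -Drops - 2·Retries + 5).
Latency = 8 if Traffic >= -1 else 6  [with Traffic=-1]  = 8
Retries = 2·Latency + Traffic - 2  [with Latency=8, Traffic=-1]  = 13
Throughput = 3·Retries - 3·Jitter + 3  [with Retries=13, Jitter=7]  = 21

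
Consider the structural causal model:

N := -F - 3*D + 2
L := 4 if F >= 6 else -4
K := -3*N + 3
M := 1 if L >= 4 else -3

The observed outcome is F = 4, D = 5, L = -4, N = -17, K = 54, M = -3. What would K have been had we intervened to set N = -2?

9

Intervening sets N = -2 and removes its equation (N := -F - 3*D + 2).
K = -3*N + 3  [with N=-2]  = 9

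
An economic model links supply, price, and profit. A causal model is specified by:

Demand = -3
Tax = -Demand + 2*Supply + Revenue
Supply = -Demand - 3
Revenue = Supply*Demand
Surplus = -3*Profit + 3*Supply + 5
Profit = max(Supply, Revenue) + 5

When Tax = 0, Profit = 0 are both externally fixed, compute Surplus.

The joint intervention fixes Tax = 0, Profit = 0, removing each variable's own equation.
Supply = -Demand - 3  [with Demand=-3]  = 0
Surplus = -3*Profit + 3*Supply + 5  [with Profit=0, Supply=0]  = 5

5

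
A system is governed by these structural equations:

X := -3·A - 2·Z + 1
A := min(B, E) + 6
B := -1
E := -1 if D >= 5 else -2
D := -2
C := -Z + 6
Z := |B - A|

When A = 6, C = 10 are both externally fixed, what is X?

-31

The joint intervention fixes A = 6, C = 10, removing each variable's own equation.
Z = |B - A|  [with B=-1, A=6]  = 7
X = -3·A - 2·Z + 1  [with A=6, Z=7]  = -31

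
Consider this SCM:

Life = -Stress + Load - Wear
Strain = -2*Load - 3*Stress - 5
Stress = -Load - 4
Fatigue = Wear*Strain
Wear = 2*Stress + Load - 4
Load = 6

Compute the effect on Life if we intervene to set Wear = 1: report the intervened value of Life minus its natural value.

Under do(Wear=1), the mechanism Wear = 2*Stress + Load - 4 is discarded; Wear is fixed at 1.
Stress = -Load - 4  [with Load=6]  = -10
Life = -Stress + Load - Wear  [with Stress=-10, Load=6, Wear=1]  = 15
Without intervention: Stress = -Load - 4  [with Load=6]  = -10; Wear = 2*Stress + Load - 4  [with Stress=-10, Load=6]  = -18; Life = -Stress + Load - Wear  [with Stress=-10, Load=6, Wear=-18]  = 34.
Change = 15 − 34 = -19.

-19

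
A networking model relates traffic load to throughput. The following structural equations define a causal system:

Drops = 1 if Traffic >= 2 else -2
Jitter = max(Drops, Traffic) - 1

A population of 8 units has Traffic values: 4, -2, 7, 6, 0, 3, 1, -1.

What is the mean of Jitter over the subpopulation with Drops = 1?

Conditioning on Drops=1 selects the 4 unit(s) with Traffic ∈ {4, 7, 6, 3}. Their Jitter values: 3, 6, 5, 2. Mean = 4.

4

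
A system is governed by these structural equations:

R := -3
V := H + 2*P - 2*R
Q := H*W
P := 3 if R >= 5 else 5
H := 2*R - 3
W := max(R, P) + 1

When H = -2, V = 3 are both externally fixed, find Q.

-12

The joint intervention fixes H = -2, V = 3, removing each variable's own equation.
P = 3 if R >= 5 else 5  [with R=-3]  = 5
W = max(R, P) + 1  [with R=-3, P=5]  = 6
Q = H*W  [with H=-2, W=6]  = -12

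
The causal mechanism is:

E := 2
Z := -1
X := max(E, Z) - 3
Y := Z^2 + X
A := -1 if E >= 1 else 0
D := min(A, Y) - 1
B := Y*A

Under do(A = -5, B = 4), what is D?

Under do(A = -5, B = 4), each intervened variable's structural equation is replaced by its fixed value.
X = max(E, Z) - 3  [with E=2, Z=-1]  = -1
Y = Z^2 + X  [with Z=-1, X=-1]  = 0
D = min(A, Y) - 1  [with A=-5, Y=0]  = -6

-6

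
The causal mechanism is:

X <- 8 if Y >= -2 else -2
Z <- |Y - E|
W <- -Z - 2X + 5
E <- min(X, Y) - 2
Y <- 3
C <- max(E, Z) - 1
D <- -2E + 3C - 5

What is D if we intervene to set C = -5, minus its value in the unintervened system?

-18

The intervention breaks the incoming arrows to C: C <- max(E, Z) - 1 no longer applies, and C = -5.
X = 8 if Y >= -2 else -2  [with Y=3]  = 8
E = min(X, Y) - 2  [with X=8, Y=3]  = 1
D = -2E + 3C - 5  [with E=1, C=-5]  = -22
Without intervention: X = 8 if Y >= -2 else -2  [with Y=3]  = 8; E = min(X, Y) - 2  [with X=8, Y=3]  = 1; Z = |Y - E|  [with Y=3, E=1]  = 2; C = max(E, Z) - 1  [with E=1, Z=2]  = 1; D = -2E + 3C - 5  [with E=1, C=1]  = -4.
Change = -22 − (-4) = -18.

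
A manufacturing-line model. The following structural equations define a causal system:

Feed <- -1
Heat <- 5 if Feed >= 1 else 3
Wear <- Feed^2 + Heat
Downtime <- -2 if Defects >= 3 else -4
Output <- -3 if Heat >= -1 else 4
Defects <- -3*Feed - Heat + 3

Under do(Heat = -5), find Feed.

Under do(Heat=-5), the mechanism Heat <- 5 if Feed >= 1 else 3 is discarded; Heat is fixed at -5.
Feed is not downstream of the intervention, so its value is determined by the original equations.

-1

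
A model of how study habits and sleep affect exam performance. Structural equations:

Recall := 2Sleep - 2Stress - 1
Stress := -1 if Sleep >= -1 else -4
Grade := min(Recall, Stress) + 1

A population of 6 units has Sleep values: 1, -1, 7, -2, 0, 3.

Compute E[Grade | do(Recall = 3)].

-0.5

The intervention sets Recall=3 in all 6 units regardless of Sleep. Recomputing Grade per unit gives 0, 0, 0, -3, 0, 0; average -0.5.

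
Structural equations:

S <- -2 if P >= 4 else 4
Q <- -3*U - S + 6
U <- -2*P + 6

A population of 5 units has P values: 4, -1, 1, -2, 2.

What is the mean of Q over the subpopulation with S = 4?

E[Q|S=4] averages over only the 4 units with S=4 (P = -1, 1, -2, 2): Q = -22, -10, -28, -4, mean -16.

-16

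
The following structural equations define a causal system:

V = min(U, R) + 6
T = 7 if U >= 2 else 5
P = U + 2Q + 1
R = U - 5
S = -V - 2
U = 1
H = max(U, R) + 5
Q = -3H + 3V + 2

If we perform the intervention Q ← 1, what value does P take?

Intervening sets Q = 1 and removes its equation (Q = -3H + 3V + 2).
P = U + 2Q + 1  [with U=1, Q=1]  = 4

4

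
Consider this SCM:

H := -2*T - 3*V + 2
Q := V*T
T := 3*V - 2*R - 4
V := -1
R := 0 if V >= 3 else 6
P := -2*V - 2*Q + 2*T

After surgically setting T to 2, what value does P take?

10

The intervention breaks the incoming arrows to T: T := 3*V - 2*R - 4 no longer applies, and T = 2.
Q = V*T  [with V=-1, T=2]  = -2
P = -2*V - 2*Q + 2*T  [with V=-1, Q=-2, T=2]  = 10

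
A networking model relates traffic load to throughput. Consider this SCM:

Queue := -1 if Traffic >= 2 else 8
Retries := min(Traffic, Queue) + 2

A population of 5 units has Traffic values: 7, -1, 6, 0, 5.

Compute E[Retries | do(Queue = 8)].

5.4

Every unit gets Queue=8 under the intervention. Retries values become 9, 1, 8, 2, 7; E[Retries|do(Queue=8)] = 5.4.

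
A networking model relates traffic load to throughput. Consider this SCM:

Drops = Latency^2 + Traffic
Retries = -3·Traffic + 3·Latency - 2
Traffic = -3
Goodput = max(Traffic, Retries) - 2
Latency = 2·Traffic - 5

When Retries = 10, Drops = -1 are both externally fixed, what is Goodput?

8

The joint intervention fixes Retries = 10, Drops = -1, removing each variable's own equation.
Goodput = max(Traffic, Retries) - 2  [with Traffic=-3, Retries=10]  = 8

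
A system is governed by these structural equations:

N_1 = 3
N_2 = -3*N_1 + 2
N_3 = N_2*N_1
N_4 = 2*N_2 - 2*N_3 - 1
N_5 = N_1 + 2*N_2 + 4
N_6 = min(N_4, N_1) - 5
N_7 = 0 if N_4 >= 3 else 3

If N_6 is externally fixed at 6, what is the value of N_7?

Intervening sets N_6 = 6 and removes its equation (N_6 = min(N_4, N_1) - 5).
No directed path runs from N_6 to N_7, so N_7 keeps its natural value.
N_2 = -3*N_1 + 2  [with N_1=3]  = -7
N_3 = N_2*N_1  [with N_2=-7, N_1=3]  = -21
N_4 = 2*N_2 - 2*N_3 - 1  [with N_2=-7, N_3=-21]  = 27
N_7 = 0 if N_4 >= 3 else 3  [with N_4=27]  = 0

0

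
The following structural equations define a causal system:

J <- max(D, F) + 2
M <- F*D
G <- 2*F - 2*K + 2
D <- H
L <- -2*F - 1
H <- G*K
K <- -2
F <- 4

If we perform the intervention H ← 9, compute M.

36

The intervention breaks the incoming arrows to H: H <- G*K no longer applies, and H = 9.
D = H  [with H=9]  = 9
M = F*D  [with F=4, D=9]  = 36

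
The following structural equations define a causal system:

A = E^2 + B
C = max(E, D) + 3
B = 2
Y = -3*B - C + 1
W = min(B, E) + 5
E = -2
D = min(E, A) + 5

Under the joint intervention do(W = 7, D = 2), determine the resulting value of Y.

Under do(W = 7, D = 2), each intervened variable's structural equation is replaced by its fixed value.
C = max(E, D) + 3  [with E=-2, D=2]  = 5
Y = -3*B - C + 1  [with B=2, C=5]  = -10

-10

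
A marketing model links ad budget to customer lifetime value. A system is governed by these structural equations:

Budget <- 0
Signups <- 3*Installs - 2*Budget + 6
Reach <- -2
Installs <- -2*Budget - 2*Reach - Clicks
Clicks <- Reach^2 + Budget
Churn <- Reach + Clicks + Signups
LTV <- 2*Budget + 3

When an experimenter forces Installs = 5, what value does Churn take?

23

Under do(Installs=5), the mechanism Installs <- -2*Budget - 2*Reach - Clicks is discarded; Installs is fixed at 5.
Clicks = Reach^2 + Budget  [with Reach=-2, Budget=0]  = 4
Signups = 3*Installs - 2*Budget + 6  [with Installs=5, Budget=0]  = 21
Churn = Reach + Clicks + Signups  [with Reach=-2, Clicks=4, Signups=21]  = 23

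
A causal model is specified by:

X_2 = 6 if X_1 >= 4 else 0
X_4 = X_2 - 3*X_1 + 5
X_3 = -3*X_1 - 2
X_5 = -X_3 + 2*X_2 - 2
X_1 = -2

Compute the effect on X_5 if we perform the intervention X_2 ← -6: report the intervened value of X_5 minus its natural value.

do(X_2=-6) replaces the equation X_2 = 6 if X_1 >= 4 else 0 with the constant X_2 = -6.
X_3 = -3*X_1 - 2  [with X_1=-2]  = 4
X_5 = -X_3 + 2*X_2 - 2  [with X_3=4, X_2=-6]  = -18
Without intervention: X_2 = 6 if X_1 >= 4 else 0  [with X_1=-2]  = 0; X_3 = -3*X_1 - 2  [with X_1=-2]  = 4; X_5 = -X_3 + 2*X_2 - 2  [with X_3=4, X_2=0]  = -6.
Change = -18 − (-6) = -12.

-12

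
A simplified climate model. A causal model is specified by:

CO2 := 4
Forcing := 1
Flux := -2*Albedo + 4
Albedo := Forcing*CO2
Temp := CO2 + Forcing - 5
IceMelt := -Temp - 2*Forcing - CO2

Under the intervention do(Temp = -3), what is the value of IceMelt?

-3

The intervention breaks the incoming arrows to Temp: Temp := CO2 + Forcing - 5 no longer applies, and Temp = -3.
IceMelt = -Temp - 2*Forcing - CO2  [with Temp=-3, Forcing=1, CO2=4]  = -3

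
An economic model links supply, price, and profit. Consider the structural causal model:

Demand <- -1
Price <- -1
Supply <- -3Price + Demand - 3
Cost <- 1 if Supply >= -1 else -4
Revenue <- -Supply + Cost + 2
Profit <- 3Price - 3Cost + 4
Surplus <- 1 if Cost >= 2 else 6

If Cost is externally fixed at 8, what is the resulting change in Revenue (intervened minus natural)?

7

Intervening sets Cost = 8 and removes its equation (Cost <- 1 if Supply >= -1 else -4).
Supply = -3Price + Demand - 3  [with Price=-1, Demand=-1]  = -1
Revenue = -Supply + Cost + 2  [with Supply=-1, Cost=8]  = 11
Without intervention: Supply = -3Price + Demand - 3  [with Price=-1, Demand=-1]  = -1; Cost = 1 if Supply >= -1 else -4  [with Supply=-1]  = 1; Revenue = -Supply + Cost + 2  [with Supply=-1, Cost=1]  = 4.
Change = 11 − 4 = 7.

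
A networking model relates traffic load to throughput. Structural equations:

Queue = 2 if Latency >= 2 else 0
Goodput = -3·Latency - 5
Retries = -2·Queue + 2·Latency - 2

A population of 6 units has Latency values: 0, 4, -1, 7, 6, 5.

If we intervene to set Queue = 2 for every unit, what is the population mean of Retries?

Under do(Queue=2), Queue's equation is replaced by Queue=2 for every unit. Per-unit Retries: -6, 2, -8, 8, 6, 4. Mean = 1.

1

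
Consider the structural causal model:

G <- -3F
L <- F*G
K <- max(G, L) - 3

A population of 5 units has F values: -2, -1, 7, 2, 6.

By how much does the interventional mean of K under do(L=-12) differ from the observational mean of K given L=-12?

-4.2

The intervention sets L=-12 in all 5 units regardless of F. Recomputing K per unit gives 3, 0, -15, -9, -15; average -7.2.
Observing L=-12 restricts to units where L's equation naturally yields -12: F ∈ {-2, 2}. In that subpopulation K = 3, -9, mean -3.
Difference = -7.2 − (-3) = -4.2.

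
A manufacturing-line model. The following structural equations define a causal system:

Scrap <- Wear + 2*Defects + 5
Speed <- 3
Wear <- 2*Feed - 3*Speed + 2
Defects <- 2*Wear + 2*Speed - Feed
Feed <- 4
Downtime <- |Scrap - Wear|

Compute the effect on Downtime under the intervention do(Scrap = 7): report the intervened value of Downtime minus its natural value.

-7

The intervention breaks the incoming arrows to Scrap: Scrap <- Wear + 2*Defects + 5 no longer applies, and Scrap = 7.
Wear = 2*Feed - 3*Speed + 2  [with Feed=4, Speed=3]  = 1
Downtime = |Scrap - Wear|  [with Scrap=7, Wear=1]  = 6
Without intervention: Wear = 2*Feed - 3*Speed + 2  [with Feed=4, Speed=3]  = 1; Defects = 2*Wear + 2*Speed - Feed  [with Wear=1, Speed=3, Feed=4]  = 4; Scrap = Wear + 2*Defects + 5  [with Wear=1, Defects=4]  = 14; Downtime = |Scrap - Wear|  [with Scrap=14, Wear=1]  = 13.
Change = 6 − 13 = -7.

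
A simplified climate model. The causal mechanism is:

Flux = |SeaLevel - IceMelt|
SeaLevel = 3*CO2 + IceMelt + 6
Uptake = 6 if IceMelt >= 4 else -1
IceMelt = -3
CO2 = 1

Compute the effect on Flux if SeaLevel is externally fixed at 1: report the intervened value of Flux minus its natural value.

-5

The intervention breaks the incoming arrows to SeaLevel: SeaLevel = 3*CO2 + IceMelt + 6 no longer applies, and SeaLevel = 1.
Flux = |SeaLevel - IceMelt|  [with SeaLevel=1, IceMelt=-3]  = 4
Without intervention: SeaLevel = 3*CO2 + IceMelt + 6  [with CO2=1, IceMelt=-3]  = 6; Flux = |SeaLevel - IceMelt|  [with SeaLevel=6, IceMelt=-3]  = 9.
Change = 4 − 9 = -5.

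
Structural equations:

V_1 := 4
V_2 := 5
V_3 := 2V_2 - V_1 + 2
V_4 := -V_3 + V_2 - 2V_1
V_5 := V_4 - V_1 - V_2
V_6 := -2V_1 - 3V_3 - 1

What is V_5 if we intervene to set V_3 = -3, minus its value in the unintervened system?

11

do(V_3=-3) replaces the equation V_3 := 2V_2 - V_1 + 2 with the constant V_3 = -3.
V_4 = -V_3 + V_2 - 2V_1  [with V_3=-3, V_2=5, V_1=4]  = 0
V_5 = V_4 - V_1 - V_2  [with V_4=0, V_1=4, V_2=5]  = -9
Without intervention: V_3 = 2V_2 - V_1 + 2  [with V_2=5, V_1=4]  = 8; V_4 = -V_3 + V_2 - 2V_1  [with V_3=8, V_2=5, V_1=4]  = -11; V_5 = V_4 - V_1 - V_2  [with V_4=-11, V_1=4, V_2=5]  = -20.
Change = -9 − (-20) = 11.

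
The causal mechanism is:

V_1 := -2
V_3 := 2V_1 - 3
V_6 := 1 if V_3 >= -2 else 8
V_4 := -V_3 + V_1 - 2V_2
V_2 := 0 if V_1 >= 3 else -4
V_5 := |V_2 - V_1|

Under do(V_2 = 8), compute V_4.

Under do(V_2=8), the mechanism V_2 := 0 if V_1 >= 3 else -4 is discarded; V_2 is fixed at 8.
V_3 = 2V_1 - 3  [with V_1=-2]  = -7
V_4 = -V_3 + V_1 - 2V_2  [with V_3=-7, V_1=-2, V_2=8]  = -11

-11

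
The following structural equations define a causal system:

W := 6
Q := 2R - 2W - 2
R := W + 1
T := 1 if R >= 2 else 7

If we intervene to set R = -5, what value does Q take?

-24

The intervention breaks the incoming arrows to R: R := W + 1 no longer applies, and R = -5.
Q = 2R - 2W - 2  [with R=-5, W=6]  = -24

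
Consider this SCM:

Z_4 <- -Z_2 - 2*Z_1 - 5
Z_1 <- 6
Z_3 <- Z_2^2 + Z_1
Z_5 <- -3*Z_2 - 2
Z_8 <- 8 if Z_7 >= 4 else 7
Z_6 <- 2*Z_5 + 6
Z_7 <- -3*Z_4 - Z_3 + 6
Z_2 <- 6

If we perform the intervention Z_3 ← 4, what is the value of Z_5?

do(Z_3=4) replaces the equation Z_3 <- Z_2^2 + Z_1 with the constant Z_3 = 4.
Z_5 is not downstream of the intervention, so its value is determined by the original equations.
Z_5 = -3*Z_2 - 2  [with Z_2=6]  = -20

-20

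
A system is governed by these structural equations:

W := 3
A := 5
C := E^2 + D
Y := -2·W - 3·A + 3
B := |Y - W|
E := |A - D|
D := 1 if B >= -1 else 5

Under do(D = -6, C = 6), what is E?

Under do(D = -6, C = 6), each intervened variable's structural equation is replaced by its fixed value.
E = |A - D|  [with A=5, D=-6]  = 11

11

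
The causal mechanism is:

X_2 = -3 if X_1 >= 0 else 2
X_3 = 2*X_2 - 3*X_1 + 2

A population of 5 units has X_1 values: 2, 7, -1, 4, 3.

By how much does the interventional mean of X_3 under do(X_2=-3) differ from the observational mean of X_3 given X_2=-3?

The intervention sets X_2=-3 in all 5 units regardless of X_1. Recomputing X_3 per unit gives -10, -25, -1, -16, -13; average -13.
E[X_3|X_2=-3] averages over only the 4 units with X_2=-3 (X_1 = 2, 7, 4, 3): X_3 = -10, -25, -16, -13, mean -16.
Difference = -13 − (-16) = 3.

3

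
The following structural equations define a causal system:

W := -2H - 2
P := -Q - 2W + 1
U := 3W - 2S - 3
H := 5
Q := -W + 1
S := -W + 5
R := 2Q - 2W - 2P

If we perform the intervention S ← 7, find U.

-53

The intervention breaks the incoming arrows to S: S := -W + 5 no longer applies, and S = 7.
W = -2H - 2  [with H=5]  = -12
U = 3W - 2S - 3  [with W=-12, S=7]  = -53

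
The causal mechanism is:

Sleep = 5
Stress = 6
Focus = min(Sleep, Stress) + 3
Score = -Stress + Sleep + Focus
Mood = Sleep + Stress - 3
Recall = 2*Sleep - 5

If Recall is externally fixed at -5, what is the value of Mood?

8

do(Recall=-5) replaces the equation Recall = 2*Sleep - 5 with the constant Recall = -5.
Since Mood is not a descendant of the intervened variable, it is unaffected.
Mood = Sleep + Stress - 3  [with Sleep=5, Stress=6]  = 8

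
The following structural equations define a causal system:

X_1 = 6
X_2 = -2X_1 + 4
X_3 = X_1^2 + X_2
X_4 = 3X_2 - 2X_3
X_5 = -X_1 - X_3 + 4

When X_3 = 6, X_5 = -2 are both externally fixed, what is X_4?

-36

The joint intervention fixes X_3 = 6, X_5 = -2, removing each variable's own equation.
X_2 = -2X_1 + 4  [with X_1=6]  = -8
X_4 = 3X_2 - 2X_3  [with X_2=-8, X_3=6]  = -36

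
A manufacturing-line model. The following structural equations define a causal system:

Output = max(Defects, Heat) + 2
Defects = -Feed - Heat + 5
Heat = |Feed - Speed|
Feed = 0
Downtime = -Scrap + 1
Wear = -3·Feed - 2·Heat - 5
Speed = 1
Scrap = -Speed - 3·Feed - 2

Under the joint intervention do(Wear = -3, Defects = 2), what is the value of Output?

4

Under do(Wear = -3, Defects = 2), each intervened variable's structural equation is replaced by its fixed value.
Heat = |Feed - Speed|  [with Feed=0, Speed=1]  = 1
Output = max(Defects, Heat) + 2  [with Defects=2, Heat=1]  = 4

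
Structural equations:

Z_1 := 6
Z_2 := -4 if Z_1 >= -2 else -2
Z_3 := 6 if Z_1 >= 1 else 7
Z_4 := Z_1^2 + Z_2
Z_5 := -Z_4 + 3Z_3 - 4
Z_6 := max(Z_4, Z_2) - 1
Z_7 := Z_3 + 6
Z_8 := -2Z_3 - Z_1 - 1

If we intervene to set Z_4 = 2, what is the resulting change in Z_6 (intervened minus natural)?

-30

Under do(Z_4=2), the mechanism Z_4 := Z_1^2 + Z_2 is discarded; Z_4 is fixed at 2.
Z_2 = -4 if Z_1 >= -2 else -2  [with Z_1=6]  = -4
Z_6 = max(Z_4, Z_2) - 1  [with Z_4=2, Z_2=-4]  = 1
Without intervention: Z_2 = -4 if Z_1 >= -2 else -2  [with Z_1=6]  = -4; Z_4 = Z_1^2 + Z_2  [with Z_1=6, Z_2=-4]  = 32; Z_6 = max(Z_4, Z_2) - 1  [with Z_4=32, Z_2=-4]  = 31.
Change = 1 − 31 = -30.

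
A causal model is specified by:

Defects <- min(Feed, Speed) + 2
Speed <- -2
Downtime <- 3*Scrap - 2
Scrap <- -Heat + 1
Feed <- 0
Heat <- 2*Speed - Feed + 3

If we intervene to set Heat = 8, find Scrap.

do(Heat=8) replaces the equation Heat <- 2*Speed - Feed + 3 with the constant Heat = 8.
Scrap = -Heat + 1  [with Heat=8]  = -7

-7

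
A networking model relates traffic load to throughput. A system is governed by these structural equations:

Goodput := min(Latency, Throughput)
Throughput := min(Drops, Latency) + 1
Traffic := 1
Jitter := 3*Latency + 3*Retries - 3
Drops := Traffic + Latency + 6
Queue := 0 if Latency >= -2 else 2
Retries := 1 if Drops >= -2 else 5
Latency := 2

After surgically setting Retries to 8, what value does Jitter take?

The intervention breaks the incoming arrows to Retries: Retries := 1 if Drops >= -2 else 5 no longer applies, and Retries = 8.
Jitter = 3*Latency + 3*Retries - 3  [with Latency=2, Retries=8]  = 27

27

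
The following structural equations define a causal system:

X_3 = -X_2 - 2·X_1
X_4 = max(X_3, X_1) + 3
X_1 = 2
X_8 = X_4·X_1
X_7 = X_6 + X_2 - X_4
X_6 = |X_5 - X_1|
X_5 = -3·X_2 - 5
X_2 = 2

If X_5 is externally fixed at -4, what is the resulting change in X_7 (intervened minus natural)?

Under do(X_5=-4), the mechanism X_5 = -3·X_2 - 5 is discarded; X_5 is fixed at -4.
X_3 = -X_2 - 2·X_1  [with X_2=2, X_1=2]  = -6
X_4 = max(X_3, X_1) + 3  [with X_3=-6, X_1=2]  = 5
X_6 = |X_5 - X_1|  [with X_5=-4, X_1=2]  = 6
X_7 = X_6 + X_2 - X_4  [with X_6=6, X_2=2, X_4=5]  = 3
Without intervention: X_3 = -X_2 - 2·X_1  [with X_2=2, X_1=2]  = -6; X_4 = max(X_3, X_1) + 3  [with X_3=-6, X_1=2]  = 5; X_5 = -3·X_2 - 5  [with X_2=2]  = -11; X_6 = |X_5 - X_1|  [with X_5=-11, X_1=2]  = 13; X_7 = X_6 + X_2 - X_4  [with X_6=13, X_2=2, X_4=5]  = 10.
Change = 3 − 10 = -7.

-7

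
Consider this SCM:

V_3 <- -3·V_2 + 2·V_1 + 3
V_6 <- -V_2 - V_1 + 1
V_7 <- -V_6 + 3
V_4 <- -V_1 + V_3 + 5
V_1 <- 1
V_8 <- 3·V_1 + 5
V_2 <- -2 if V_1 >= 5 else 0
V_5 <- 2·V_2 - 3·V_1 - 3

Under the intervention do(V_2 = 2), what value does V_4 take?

3

Under do(V_2=2), the mechanism V_2 <- -2 if V_1 >= 5 else 0 is discarded; V_2 is fixed at 2.
V_3 = -3·V_2 + 2·V_1 + 3  [with V_2=2, V_1=1]  = -1
V_4 = -V_1 + V_3 + 5  [with V_1=1, V_3=-1]  = 3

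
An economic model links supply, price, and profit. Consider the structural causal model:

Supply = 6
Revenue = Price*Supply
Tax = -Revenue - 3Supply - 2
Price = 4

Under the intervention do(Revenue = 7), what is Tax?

-27

The intervention breaks the incoming arrows to Revenue: Revenue = Price*Supply no longer applies, and Revenue = 7.
Tax = -Revenue - 3Supply - 2  [with Revenue=7, Supply=6]  = -27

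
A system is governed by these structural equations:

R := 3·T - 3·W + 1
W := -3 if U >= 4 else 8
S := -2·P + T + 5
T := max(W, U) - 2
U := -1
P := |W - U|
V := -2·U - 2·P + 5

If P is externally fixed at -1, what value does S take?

13

The intervention breaks the incoming arrows to P: P := |W - U| no longer applies, and P = -1.
W = -3 if U >= 4 else 8  [with U=-1]  = 8
T = max(W, U) - 2  [with W=8, U=-1]  = 6
S = -2·P + T + 5  [with P=-1, T=6]  = 13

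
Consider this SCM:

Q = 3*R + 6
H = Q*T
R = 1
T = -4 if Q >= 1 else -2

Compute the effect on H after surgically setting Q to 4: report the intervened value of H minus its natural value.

20

Under do(Q=4), the mechanism Q = 3*R + 6 is discarded; Q is fixed at 4.
T = -4 if Q >= 1 else -2  [with Q=4]  = -4
H = Q*T  [with Q=4, T=-4]  = -16
Without intervention: Q = 3*R + 6  [with R=1]  = 9; T = -4 if Q >= 1 else -2  [with Q=9]  = -4; H = Q*T  [with Q=9, T=-4]  = -36.
Change = -16 − (-36) = 20.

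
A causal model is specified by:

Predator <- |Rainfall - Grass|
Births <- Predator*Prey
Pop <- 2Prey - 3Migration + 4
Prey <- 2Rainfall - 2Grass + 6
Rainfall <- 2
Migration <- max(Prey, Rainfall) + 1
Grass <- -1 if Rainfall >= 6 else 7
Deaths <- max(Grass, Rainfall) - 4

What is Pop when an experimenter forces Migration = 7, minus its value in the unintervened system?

-12

do(Migration=7) replaces the equation Migration <- max(Prey, Rainfall) + 1 with the constant Migration = 7.
Grass = -1 if Rainfall >= 6 else 7  [with Rainfall=2]  = 7
Prey = 2Rainfall - 2Grass + 6  [with Rainfall=2, Grass=7]  = -4
Pop = 2Prey - 3Migration + 4  [with Prey=-4, Migration=7]  = -25
Without intervention: Grass = -1 if Rainfall >= 6 else 7  [with Rainfall=2]  = 7; Prey = 2Rainfall - 2Grass + 6  [with Rainfall=2, Grass=7]  = -4; Migration = max(Prey, Rainfall) + 1  [with Prey=-4, Rainfall=2]  = 3; Pop = 2Prey - 3Migration + 4  [with Prey=-4, Migration=3]  = -13.
Change = -25 − (-13) = -12.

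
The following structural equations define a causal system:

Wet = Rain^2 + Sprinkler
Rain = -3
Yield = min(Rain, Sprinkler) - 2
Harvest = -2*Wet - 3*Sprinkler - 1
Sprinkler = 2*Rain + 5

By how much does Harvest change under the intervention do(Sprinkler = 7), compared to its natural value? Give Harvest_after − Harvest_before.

do(Sprinkler=7) replaces the equation Sprinkler = 2*Rain + 5 with the constant Sprinkler = 7.
Wet = Rain^2 + Sprinkler  [with Rain=-3, Sprinkler=7]  = 16
Harvest = -2*Wet - 3*Sprinkler - 1  [with Wet=16, Sprinkler=7]  = -54
Without intervention: Sprinkler = 2*Rain + 5  [with Rain=-3]  = -1; Wet = Rain^2 + Sprinkler  [with Rain=-3, Sprinkler=-1]  = 8; Harvest = -2*Wet - 3*Sprinkler - 1  [with Wet=8, Sprinkler=-1]  = -14.
Change = -54 − (-14) = -40.

-40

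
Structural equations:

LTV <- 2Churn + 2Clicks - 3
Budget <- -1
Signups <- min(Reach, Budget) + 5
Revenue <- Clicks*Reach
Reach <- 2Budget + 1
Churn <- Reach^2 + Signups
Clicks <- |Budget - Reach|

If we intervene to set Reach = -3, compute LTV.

Under do(Reach=-3), the mechanism Reach <- 2Budget + 1 is discarded; Reach is fixed at -3.
Clicks = |Budget - Reach|  [with Budget=-1, Reach=-3]  = 2
Signups = min(Reach, Budget) + 5  [with Reach=-3, Budget=-1]  = 2
Churn = Reach^2 + Signups  [with Reach=-3, Signups=2]  = 11
LTV = 2Churn + 2Clicks - 3  [with Churn=11, Clicks=2]  = 23

23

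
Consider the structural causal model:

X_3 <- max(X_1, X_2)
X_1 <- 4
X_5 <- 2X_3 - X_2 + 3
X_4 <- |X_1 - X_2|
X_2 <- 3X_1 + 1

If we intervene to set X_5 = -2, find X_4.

The intervention breaks the incoming arrows to X_5: X_5 <- 2X_3 - X_2 + 3 no longer applies, and X_5 = -2.
Since X_4 is not a descendant of the intervened variable, it is unaffected.
X_2 = 3X_1 + 1  [with X_1=4]  = 13
X_4 = |X_1 - X_2|  [with X_1=4, X_2=13]  = 9

9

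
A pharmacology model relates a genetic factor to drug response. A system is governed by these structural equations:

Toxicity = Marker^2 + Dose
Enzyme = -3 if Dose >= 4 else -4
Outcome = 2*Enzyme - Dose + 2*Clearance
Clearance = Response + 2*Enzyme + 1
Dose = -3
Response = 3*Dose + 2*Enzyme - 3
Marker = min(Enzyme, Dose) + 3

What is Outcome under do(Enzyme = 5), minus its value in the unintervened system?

90

Under do(Enzyme=5), the mechanism Enzyme = -3 if Dose >= 4 else -4 is discarded; Enzyme is fixed at 5.
Response = 3*Dose + 2*Enzyme - 3  [with Dose=-3, Enzyme=5]  = -2
Clearance = Response + 2*Enzyme + 1  [with Response=-2, Enzyme=5]  = 9
Outcome = 2*Enzyme - Dose + 2*Clearance  [with Enzyme=5, Dose=-3, Clearance=9]  = 31
Without intervention: Enzyme = -3 if Dose >= 4 else -4  [with Dose=-3]  = -4; Response = 3*Dose + 2*Enzyme - 3  [with Dose=-3, Enzyme=-4]  = -20; Clearance = Response + 2*Enzyme + 1  [with Response=-20, Enzyme=-4]  = -27; Outcome = 2*Enzyme - Dose + 2*Clearance  [with Enzyme=-4, Dose=-3, Clearance=-27]  = -59.
Change = 31 − (-59) = 90.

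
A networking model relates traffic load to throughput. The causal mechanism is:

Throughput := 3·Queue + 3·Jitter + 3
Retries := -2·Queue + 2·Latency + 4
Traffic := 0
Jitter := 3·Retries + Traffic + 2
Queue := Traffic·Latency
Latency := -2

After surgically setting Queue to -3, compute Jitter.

20

do(Queue=-3) replaces the equation Queue := Traffic·Latency with the constant Queue = -3.
Retries = -2·Queue + 2·Latency + 4  [with Queue=-3, Latency=-2]  = 6
Jitter = 3·Retries + Traffic + 2  [with Retries=6, Traffic=0]  = 20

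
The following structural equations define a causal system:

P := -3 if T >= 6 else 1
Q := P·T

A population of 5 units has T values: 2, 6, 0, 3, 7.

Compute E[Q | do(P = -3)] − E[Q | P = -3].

Under do(P=-3), P's equation is replaced by P=-3 for every unit. Per-unit Q: -6, -18, 0, -9, -21. Mean = -10.8.
E[Q|P=-3] averages over only the 2 units with P=-3 (T = 6, 7): Q = -18, -21, mean -19.5.
Difference = -10.8 − (-19.5) = 8.7.

8.7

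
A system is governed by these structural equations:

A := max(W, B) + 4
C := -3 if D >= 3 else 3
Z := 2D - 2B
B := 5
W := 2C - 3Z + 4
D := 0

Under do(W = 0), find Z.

-10

The intervention breaks the incoming arrows to W: W := 2C - 3Z + 4 no longer applies, and W = 0.
Since Z is not a descendant of the intervened variable, it is unaffected.
Z = 2D - 2B  [with D=0, B=5]  = -10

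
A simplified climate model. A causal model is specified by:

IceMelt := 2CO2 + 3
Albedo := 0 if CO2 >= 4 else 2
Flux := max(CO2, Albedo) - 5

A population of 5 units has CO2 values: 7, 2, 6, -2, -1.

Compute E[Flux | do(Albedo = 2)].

Every unit gets Albedo=2 under the intervention. Flux values become 2, -3, 1, -3, -3; E[Flux|do(Albedo=2)] = -1.2.

-1.2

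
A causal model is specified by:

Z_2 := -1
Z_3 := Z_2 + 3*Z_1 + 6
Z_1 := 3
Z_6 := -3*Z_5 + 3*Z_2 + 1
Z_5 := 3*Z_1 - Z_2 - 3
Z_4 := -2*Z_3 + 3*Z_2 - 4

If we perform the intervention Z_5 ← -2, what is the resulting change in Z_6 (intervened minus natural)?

The intervention breaks the incoming arrows to Z_5: Z_5 := 3*Z_1 - Z_2 - 3 no longer applies, and Z_5 = -2.
Z_6 = -3*Z_5 + 3*Z_2 + 1  [with Z_5=-2, Z_2=-1]  = 4
Without intervention: Z_5 = 3*Z_1 - Z_2 - 3  [with Z_1=3, Z_2=-1]  = 7; Z_6 = -3*Z_5 + 3*Z_2 + 1  [with Z_5=7, Z_2=-1]  = -23.
Change = 4 − (-23) = 27.

27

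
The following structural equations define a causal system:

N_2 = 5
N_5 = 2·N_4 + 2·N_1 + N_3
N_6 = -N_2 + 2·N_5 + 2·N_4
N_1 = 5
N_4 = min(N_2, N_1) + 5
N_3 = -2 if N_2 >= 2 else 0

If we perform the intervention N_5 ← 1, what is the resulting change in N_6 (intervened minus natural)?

The intervention breaks the incoming arrows to N_5: N_5 = 2·N_4 + 2·N_1 + N_3 no longer applies, and N_5 = 1.
N_4 = min(N_2, N_1) + 5  [with N_2=5, N_1=5]  = 10
N_6 = -N_2 + 2·N_5 + 2·N_4  [with N_2=5, N_5=1, N_4=10]  = 17
Without intervention: N_3 = -2 if N_2 >= 2 else 0  [with N_2=5]  = -2; N_4 = min(N_2, N_1) + 5  [with N_2=5, N_1=5]  = 10; N_5 = 2·N_4 + 2·N_1 + N_3  [with N_4=10, N_1=5, N_3=-2]  = 28; N_6 = -N_2 + 2·N_5 + 2·N_4  [with N_2=5, N_5=28, N_4=10]  = 71.
Change = 17 − 71 = -54.

-54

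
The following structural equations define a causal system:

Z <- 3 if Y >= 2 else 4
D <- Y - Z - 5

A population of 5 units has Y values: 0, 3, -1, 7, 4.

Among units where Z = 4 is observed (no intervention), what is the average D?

Conditioning on Z=4 selects the 2 unit(s) with Y ∈ {0, -1}. Their D values: -9, -10. Mean = -9.5.

-9.5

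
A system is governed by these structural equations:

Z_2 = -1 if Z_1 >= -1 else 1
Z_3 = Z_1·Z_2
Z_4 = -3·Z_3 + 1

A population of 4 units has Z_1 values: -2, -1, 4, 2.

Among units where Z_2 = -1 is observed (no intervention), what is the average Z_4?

Observing Z_2=-1 restricts to units where Z_2's equation naturally yields -1: Z_1 ∈ {-1, 4, 2}. In that subpopulation Z_4 = -2, 13, 7, mean 6.

6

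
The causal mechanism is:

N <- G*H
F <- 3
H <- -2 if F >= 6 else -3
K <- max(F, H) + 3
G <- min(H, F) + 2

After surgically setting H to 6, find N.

30

do(H=6) replaces the equation H <- -2 if F >= 6 else -3 with the constant H = 6.
G = min(H, F) + 2  [with H=6, F=3]  = 5
N = G*H  [with G=5, H=6]  = 30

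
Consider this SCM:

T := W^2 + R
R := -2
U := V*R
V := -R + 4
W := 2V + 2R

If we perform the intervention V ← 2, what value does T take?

do(V=2) replaces the equation V := -R + 4 with the constant V = 2.
W = 2V + 2R  [with V=2, R=-2]  = 0
T = W^2 + R  [with W=0, R=-2]  = -2

-2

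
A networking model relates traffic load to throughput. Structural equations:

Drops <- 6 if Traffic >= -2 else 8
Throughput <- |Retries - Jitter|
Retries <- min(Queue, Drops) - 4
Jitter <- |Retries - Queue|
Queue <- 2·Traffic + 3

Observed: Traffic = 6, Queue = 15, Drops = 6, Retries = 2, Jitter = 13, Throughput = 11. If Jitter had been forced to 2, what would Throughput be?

0

The intervention breaks the incoming arrows to Jitter: Jitter <- |Retries - Queue| no longer applies, and Jitter = 2.
Queue = 2·Traffic + 3  [with Traffic=6]  = 15
Drops = 6 if Traffic >= -2 else 8  [with Traffic=6]  = 6
Retries = min(Queue, Drops) - 4  [with Queue=15, Drops=6]  = 2
Throughput = |Retries - Jitter|  [with Retries=2, Jitter=2]  = 0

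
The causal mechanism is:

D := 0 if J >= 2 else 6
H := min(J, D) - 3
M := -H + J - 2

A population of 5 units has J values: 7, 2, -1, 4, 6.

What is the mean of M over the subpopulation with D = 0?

Observing D=0 restricts to units where D's equation naturally yields 0: J ∈ {7, 2, 4, 6}. In that subpopulation M = 8, 3, 5, 7, mean 5.75.

5.75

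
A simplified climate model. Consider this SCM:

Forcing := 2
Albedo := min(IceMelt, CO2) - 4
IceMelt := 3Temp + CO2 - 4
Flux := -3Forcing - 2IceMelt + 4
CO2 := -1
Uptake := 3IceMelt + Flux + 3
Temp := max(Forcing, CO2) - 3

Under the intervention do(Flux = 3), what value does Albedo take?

do(Flux=3) replaces the equation Flux := -3Forcing - 2IceMelt + 4 with the constant Flux = 3.
Since Albedo is not a descendant of the intervened variable, it is unaffected.
Temp = max(Forcing, CO2) - 3  [with Forcing=2, CO2=-1]  = -1
IceMelt = 3Temp + CO2 - 4  [with Temp=-1, CO2=-1]  = -8
Albedo = min(IceMelt, CO2) - 4  [with IceMelt=-8, CO2=-1]  = -12

-12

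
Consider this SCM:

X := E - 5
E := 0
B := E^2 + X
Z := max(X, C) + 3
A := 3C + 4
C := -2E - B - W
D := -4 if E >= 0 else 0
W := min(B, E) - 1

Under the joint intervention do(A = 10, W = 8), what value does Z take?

Under do(A = 10, W = 8), each intervened variable's structural equation is replaced by its fixed value.
X = E - 5  [with E=0]  = -5
B = E^2 + X  [with E=0, X=-5]  = -5
C = -2E - B - W  [with E=0, B=-5, W=8]  = -3
Z = max(X, C) + 3  [with X=-5, C=-3]  = 0

0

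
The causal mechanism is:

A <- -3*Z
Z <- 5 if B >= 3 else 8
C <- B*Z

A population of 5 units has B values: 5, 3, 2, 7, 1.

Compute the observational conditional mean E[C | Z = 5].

25

Conditioning on Z=5 selects the 3 unit(s) with B ∈ {5, 3, 7}. Their C values: 25, 15, 35. Mean = 25.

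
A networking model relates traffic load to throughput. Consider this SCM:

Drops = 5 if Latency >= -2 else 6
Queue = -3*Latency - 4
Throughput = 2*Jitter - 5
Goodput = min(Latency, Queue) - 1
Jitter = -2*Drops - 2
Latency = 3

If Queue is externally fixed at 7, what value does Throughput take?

do(Queue=7) replaces the equation Queue = -3*Latency - 4 with the constant Queue = 7.
Since Throughput is not a descendant of the intervened variable, it is unaffected.
Drops = 5 if Latency >= -2 else 6  [with Latency=3]  = 5
Jitter = -2*Drops - 2  [with Drops=5]  = -12
Throughput = 2*Jitter - 5  [with Jitter=-12]  = -29

-29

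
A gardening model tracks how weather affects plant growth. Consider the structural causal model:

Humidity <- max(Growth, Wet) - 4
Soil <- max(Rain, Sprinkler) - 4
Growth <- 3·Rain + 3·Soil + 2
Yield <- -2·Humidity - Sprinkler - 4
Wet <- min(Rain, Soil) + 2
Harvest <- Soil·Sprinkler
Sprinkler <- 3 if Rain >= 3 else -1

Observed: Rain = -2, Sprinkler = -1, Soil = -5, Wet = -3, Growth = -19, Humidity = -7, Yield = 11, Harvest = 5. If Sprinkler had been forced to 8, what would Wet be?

Under do(Sprinkler=8), the mechanism Sprinkler <- 3 if Rain >= 3 else -1 is discarded; Sprinkler is fixed at 8.
Soil = max(Rain, Sprinkler) - 4  [with Rain=-2, Sprinkler=8]  = 4
Wet = min(Rain, Soil) + 2  [with Rain=-2, Soil=4]  = 0

0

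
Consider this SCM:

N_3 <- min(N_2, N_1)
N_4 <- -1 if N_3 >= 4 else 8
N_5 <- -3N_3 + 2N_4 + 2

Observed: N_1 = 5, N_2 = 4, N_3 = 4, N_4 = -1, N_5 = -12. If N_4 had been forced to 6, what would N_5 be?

2

Intervening sets N_4 = 6 and removes its equation (N_4 <- -1 if N_3 >= 4 else 8).
N_3 = min(N_2, N_1)  [with N_2=4, N_1=5]  = 4
N_5 = -3N_3 + 2N_4 + 2  [with N_3=4, N_4=6]  = 2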